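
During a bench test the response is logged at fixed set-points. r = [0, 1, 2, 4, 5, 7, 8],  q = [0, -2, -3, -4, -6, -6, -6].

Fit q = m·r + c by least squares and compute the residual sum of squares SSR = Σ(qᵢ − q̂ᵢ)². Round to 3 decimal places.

SSR = 3.898

With design matrix A, AᵀA = [[159, 27]; [27, 7]] and Aᵀq = [-144, -27]ᵀ.
Δ = 159·7 − 27² = 384.
m = ((-144)·7 − 27·(-27))/384 = -93/128; c = (159·(-27) − 27·(-144))/384 = -135/128.
Residuals: 135/128, -7/32, -63/128, -5/128, -21/16, 9/64, 111/128; SSR = 499/128.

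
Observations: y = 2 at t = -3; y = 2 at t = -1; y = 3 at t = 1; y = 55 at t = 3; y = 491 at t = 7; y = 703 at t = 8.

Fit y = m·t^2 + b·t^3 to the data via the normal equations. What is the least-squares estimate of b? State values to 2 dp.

b = 0.98

Entries of AᵀA: Σt^2·t^2 = 6661, Σt^2·t^3 = 49575, Σt^3·t^3 = 381253.
Right-hand side: Σt^2·y = 69569, Σt^3·y = 529781.
So AᵀA·[m, b]ᵀ = Aᵀy: [[6661, 49575]; [49575, 381253]]·[m, b]ᵀ = [69569, 529781]ᵀ.
Δ = 6661·381253 − 49575² = 81845608.
m = (69569·381253 − 49575·529781)/81845608 = 129748441/40922804; b = (6661·529781 − 49575·69569)/81845608 = 39994033/40922804.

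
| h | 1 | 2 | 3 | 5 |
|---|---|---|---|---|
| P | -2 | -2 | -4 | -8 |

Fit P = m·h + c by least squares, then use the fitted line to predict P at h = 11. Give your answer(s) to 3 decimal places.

P̂ = -17.200

Setting ∂/∂m … = 0 gives: 39·m + 11·c = -58;  11·m + 4·c = -16.
(Σh·h = 39, Σh = 11, Σ1 = 4, Σh·P = -58, ΣP = -16.)
Δ = 39·4 − 11² = 35.
m = ((-58)·4 − 11·(-16))/35 = -8/5; c = (39·(-16) − 11·(-58))/35 = 2/5.
At h = 11: P̂ = (-8/5)·(11) + (2/5)·(1) = -86/5.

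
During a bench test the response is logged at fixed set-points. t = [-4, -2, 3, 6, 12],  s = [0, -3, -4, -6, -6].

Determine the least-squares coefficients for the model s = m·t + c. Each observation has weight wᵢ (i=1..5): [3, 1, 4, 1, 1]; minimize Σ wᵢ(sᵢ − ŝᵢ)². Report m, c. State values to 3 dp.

Compute the Gram sums: Σwᵢ·t·t = 268, Σwᵢ·t = 16, Σwᵢ·1 = 10.
Moment sums: Σwᵢ·t·s = -150, Σwᵢ·s = -31.
XᵀWX·[m, c]ᵀ = XᵀWs becomes [[268, 16]; [16, 10]]·[m, c]ᵀ = [-150, -31]ᵀ.
Eliminating c: 10·(row 1) − 16·(row 2) gives 2424·m = 10·(-150) − 16·(-31) = -1004, so m = -251/606.
Then c = ((-31) − 16·(-251/606))/10 = -1477/606.

m = -0.414, c = -2.437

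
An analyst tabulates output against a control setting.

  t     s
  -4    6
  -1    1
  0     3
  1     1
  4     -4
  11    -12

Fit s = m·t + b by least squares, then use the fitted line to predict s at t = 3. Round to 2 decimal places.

ŝ = -2.24

From the data, Σt·t = 155, Σt = 11, Σ1 = 6.
Right-hand side: Σt·s = -172, Σs = -5.
XᵀX·[m, b]ᵀ = Xᵀs becomes [[155, 11]; [11, 6]]·[m, b]ᵀ = [-172, -5]ᵀ.
Determinant 155·6 − 11² = 809.
m = ((-172)·6 − 11·(-5))/809 = -977/809; b = (155·(-5) − 11·(-172))/809 = 1117/809.
At t = 3: ŝ = (-977/809)·(3) + (1117/809)·(1) = -1814/809.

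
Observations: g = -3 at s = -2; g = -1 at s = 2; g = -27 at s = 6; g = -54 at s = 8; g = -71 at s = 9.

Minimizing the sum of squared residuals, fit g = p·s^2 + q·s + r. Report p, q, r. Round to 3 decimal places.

Compute the Gram sums: Σs^2·s^2 = 11985, Σs^2·s = 1457, Σs^2 = 189, Σs·s = 189, Σs = 23, Σ1 = 5.
Moment sums: Σs^2·g = -10195, Σs·g = -1229, Σg = -156.
Row-reducing yields p = -10983/11054, q = 125093/143702, r = 169058/71851.

p = -0.994, q = 0.871, r = 2.353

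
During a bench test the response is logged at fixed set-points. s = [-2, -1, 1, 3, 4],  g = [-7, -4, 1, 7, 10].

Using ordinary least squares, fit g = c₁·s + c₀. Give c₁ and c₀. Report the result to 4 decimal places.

c₁ = 2.8077, c₀ = -1.4077

From the data, Σs·s = 31, Σs = 5, Σ1 = 5.
Moment sums: Σs·g = 80, Σg = 7.
Normal equations: [[31, 5]; [5, 5]]·[c₁, c₀]ᵀ = [80, 7]ᵀ.
Determinant 31·5 − 5² = 130.
c₁ = (80·5 − 5·7)/130 = 73/26; c₀ = (31·7 − 5·80)/130 = -183/130.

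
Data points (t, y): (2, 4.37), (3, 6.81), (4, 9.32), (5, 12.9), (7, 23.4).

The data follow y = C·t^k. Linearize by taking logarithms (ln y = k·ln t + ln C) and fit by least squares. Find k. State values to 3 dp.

Taking logs, ln y = k·ln t + ln C, so regress ln y on ln t.
Sums: Σln t = 6.7334, Σ(ln t)² = 9.9861, Σln y = 11.3353, Σln t·ln y = 16.4749.
Normal system: [[9.9861, 6.7334]; [6.7334, 5]]·[k, ln C]ᵀ = [16.4749, 11.3353]ᵀ.
Slope k = (n·Σln t·ln y − Σln t·Σln y)/(n·Σ(ln t)² − (Σln t)²) = (5·16.4749 − 6.7334·11.3353)/4.5917 = 1.31747; ln C = (Σln y − k·Σln t)/n = 0.49285.

k = 1.317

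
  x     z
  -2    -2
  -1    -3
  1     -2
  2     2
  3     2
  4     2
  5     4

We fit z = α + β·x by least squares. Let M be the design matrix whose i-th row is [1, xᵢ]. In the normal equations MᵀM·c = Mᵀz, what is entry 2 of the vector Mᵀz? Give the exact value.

Entry 2 ↔ basis x, so (Mᵀz)_{2} = Σᵢ (x)·zᵢ = (-2)·(-2) + (-1)·(-3) + (1)·(-2) + (2)·(2) + (3)·(2) + (4)·(2) + (5)·(4) = 43.

43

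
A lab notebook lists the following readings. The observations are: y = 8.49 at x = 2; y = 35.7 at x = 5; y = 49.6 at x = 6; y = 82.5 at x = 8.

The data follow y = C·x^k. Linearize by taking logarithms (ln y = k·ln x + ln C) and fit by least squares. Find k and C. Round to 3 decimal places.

k = 1.628, C = 2.706

Taking logs, ln y = k·ln x + ln C, so regress ln y on ln x.
XᵀX = [[10.6052, 6.1738]; [6.1738, 4]], rhs = [23.4077, 14.0308]ᵀ  (here Σln x = 6.1738, Σ(ln x)² = 10.6052, Σln y = 14.0308, Σln x·ln y = 23.4077).
Solving (det = 4.3053): k = 1.62767, ln C = 0.99549, so C = exp(0.99549) = 2.70604.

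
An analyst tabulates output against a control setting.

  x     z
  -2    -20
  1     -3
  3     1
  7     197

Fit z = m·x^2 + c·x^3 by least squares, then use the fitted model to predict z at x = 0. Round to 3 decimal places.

ẑ = 0.000

Sums needed: Σx^2·x^2 = 2499, Σx^2·x^3 = 17019, Σx^3·x^3 = 118443.
For Aᵀz: Σx^2·z = 9579, Σx^3·z = 67755.
AᵀA·[m, c]ᵀ = Aᵀz becomes [[2499, 17019]; [17019, 118443]]·[m, c]ᵀ = [9579, 67755]ᵀ.
Eliminating c: 118443·(row 1) − 17019·(row 2) gives 6342696·m = 118443·9579 − 17019·67755 = -18556848, so m = -257734/88093.
Then c = (67755 − 17019·(-257734/88093))/118443 = 87427/88093.
At x = 0: ẑ = (-257734/88093)·(0) + (87427/88093)·(0) = 0.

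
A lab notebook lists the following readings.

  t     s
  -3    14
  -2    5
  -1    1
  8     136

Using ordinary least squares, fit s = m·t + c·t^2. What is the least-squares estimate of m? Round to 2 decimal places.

The normal system XᵀX·[m, c]ᵀ = Xᵀs is [[78, 476]; [476, 4194]]·[m, c]ᵀ = [1035, 8851]ᵀ.
Eliminating c: 4194·(row 1) − 476·(row 2) gives 100556·m = 4194·1035 − 476·8851 = 127714, so m = 63857/50278.
Then c = (8851 − 476·(63857/50278))/4194 = 98859/50278.

m = 1.27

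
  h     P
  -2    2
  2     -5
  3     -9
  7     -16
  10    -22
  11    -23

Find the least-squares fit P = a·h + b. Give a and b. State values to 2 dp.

The normal equations are: 287·a + 31·b = -626;  31·a + 6·b = -73.
Δ = 287·6 − 31² = 761.
a = ((-626)·6 − 31·(-73))/761 = -1493/761; b = (287·(-73) − 31·(-626))/761 = -1545/761.

a = -1.96, b = -2.03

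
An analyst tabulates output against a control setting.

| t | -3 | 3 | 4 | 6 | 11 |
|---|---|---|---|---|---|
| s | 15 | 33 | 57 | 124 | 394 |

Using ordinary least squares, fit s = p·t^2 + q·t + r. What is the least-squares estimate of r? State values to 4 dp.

The normal equations are: 16355·p + 1611·q + 191·r = 53482;  1611·p + 191·q + 21·r = 5360;  191·p + 21·q + 5·r = 623.
(Σt^2·t^2 = 16355, Σt^2·t = 1611, Σt^2 = 191, Σt·t = 191, Σt = 21, Σ1 = 5, Σt^2·s = 53482, Σt·s = 5360, Σs = 623.)
Row-reducing yields p = 2081479/692718, q = 703315/230906, r = -1030802/346359.

r = -2.9761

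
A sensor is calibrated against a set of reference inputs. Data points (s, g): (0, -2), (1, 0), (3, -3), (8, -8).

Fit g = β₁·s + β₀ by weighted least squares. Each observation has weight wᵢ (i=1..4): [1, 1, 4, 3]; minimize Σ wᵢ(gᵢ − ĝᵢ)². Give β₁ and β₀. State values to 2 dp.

Sums needed: Σwᵢ·s·s = 229, Σwᵢ·s = 37, Σwᵢ·1 = 9.
And Σwᵢ·s·g = -228, Σwᵢ·g = -38.
Normal equations: [[229, 37]; [37, 9]]·[β₁, β₀]ᵀ = [-228, -38]ᵀ.
Eliminating β₀: 9·(row 1) − 37·(row 2) gives 692·β₁ = 9·(-228) − 37·(-38) = -646, so β₁ = -323/346.
Then β₀ = ((-38) − 37·(-323/346))/9 = -133/346.

β₁ = -0.93, β₀ = -0.38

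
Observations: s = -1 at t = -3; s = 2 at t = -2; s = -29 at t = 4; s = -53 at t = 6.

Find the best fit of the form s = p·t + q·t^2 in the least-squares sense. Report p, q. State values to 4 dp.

p = -2.8823, q = -1.0108

Compute the Gram sums: Σt·t = 65, Σt·t^2 = 245, Σt^2·t^2 = 1649.
And Σt·s = -435, Σt^2·s = -2373.
So XᵀX·[p, q]ᵀ = Xᵀs: [[65, 245]; [245, 1649]]·[p, q]ᵀ = [-435, -2373]ᵀ.
Eliminating q: 1649·(row 1) − 245·(row 2) gives 47160·p = 1649·(-435) − 245·(-2373) = -135930, so p = -4531/1572.
Then q = ((-2373) − 245·(-4531/1572))/1649 = -1589/1572.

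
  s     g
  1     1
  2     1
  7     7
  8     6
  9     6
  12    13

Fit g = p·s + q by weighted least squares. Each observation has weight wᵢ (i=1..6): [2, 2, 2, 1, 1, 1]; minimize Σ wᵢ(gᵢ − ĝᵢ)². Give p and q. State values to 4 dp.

Sums needed: Σwᵢ·s·s = 397, Σwᵢ·s = 49, Σwᵢ·1 = 9.
For XᵀWg: Σwᵢ·s·g = 362, Σwᵢ·g = 43.
Normal equations: [[397, 49]; [49, 9]]·[p, q]ᵀ = [362, 43]ᵀ.
det = 397·9 − 49² = 1172.
p = (362·9 − 49·43)/1172 = 1151/1172; q = (397·43 − 49·362)/1172 = -667/1172.

p = 0.9821, q = -0.5691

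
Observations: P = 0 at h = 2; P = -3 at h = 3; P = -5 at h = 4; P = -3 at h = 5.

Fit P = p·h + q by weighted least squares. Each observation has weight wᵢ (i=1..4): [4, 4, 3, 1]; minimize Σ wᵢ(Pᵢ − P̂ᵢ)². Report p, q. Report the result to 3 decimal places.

AᵀWA·[p, q]ᵀ = AᵀWP reads: 125·p + 37·q = -111;  37·p + 12·q = -30.
Determinant 125·12 − 37² = 131.
p = ((-111)·12 − 37·(-30))/131 = -222/131; q = (125·(-30) − 37·(-111))/131 = 357/131.

p = -1.695, q = 2.725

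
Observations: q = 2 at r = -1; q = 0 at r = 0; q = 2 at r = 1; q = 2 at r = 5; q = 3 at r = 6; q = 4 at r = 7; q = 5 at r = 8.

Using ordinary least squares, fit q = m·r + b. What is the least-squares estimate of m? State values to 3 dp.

From the data, Σr·r = 176, Σr = 26, Σ1 = 7.
Moment sums: Σr·q = 96, Σq = 18.
AᵀA·[m, b]ᵀ = Aᵀq becomes [[176, 26]; [26, 7]]·[m, b]ᵀ = [96, 18]ᵀ.
det = 176·7 − 26² = 556.
m = (96·7 − 26·18)/556 = 51/139; b = (176·18 − 26·96)/556 = 168/139.

m = 0.367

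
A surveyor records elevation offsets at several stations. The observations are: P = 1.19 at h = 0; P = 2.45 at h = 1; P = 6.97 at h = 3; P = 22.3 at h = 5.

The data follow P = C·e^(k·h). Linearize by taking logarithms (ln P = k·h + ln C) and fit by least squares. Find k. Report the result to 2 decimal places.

k = 0.58

With ln Pᵢ as the transformed response and hᵢ as the regressor:
Over the data: Σh = 9.0000, Σ(h)² = 35.0000, Σln P = 6.1162, Σh·ln P = 22.2439.
Normal system: [[35.0000, 9.0000]; [9.0000, 4]]·[k, ln C]ᵀ = [22.2439, 6.1162]ᵀ.
Δ = 35.0000·4 − (9.0000)² = 59.0000; k = (22.2439·4 − 9.0000·6.1162)/59.0000 = 0.57507, ln C = (35.0000·6.1162 − 9.0000·22.2439)/59.0000 = 0.23515.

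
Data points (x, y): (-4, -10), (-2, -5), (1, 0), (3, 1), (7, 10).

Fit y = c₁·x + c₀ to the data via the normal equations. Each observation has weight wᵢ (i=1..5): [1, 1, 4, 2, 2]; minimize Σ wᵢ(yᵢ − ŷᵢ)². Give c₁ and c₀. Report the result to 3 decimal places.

The normal equations are: 140·c₁ + 18·c₀ = 196;  18·c₁ + 10·c₀ = 7.
(Σwᵢ·x·x = 140, Σwᵢ·x = 18, Σwᵢ·1 = 10, Σwᵢ·x·y = 196, Σwᵢ·y = 7.)
Determinant 140·10 − 18² = 1076.
c₁ = (196·10 − 18·7)/1076 = 917/538; c₀ = (140·7 − 18·196)/1076 = -637/269.

c₁ = 1.704, c₀ = -2.368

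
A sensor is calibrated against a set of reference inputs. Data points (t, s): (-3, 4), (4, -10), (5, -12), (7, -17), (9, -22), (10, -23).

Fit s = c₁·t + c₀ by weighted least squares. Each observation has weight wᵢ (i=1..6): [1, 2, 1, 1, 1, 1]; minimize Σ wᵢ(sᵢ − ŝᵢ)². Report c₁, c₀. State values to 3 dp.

c₁ = -2.130, c₀ = -1.902

Compute the Gram sums: Σwᵢ·t·t = 296, Σwᵢ·t = 36, Σwᵢ·1 = 7.
For XᵀWs: Σwᵢ·t·s = -699, Σwᵢ·s = -90.
So XᵀWX·[c₁, c₀]ᵀ = XᵀWs: [[296, 36]; [36, 7]]·[c₁, c₀]ᵀ = [-699, -90]ᵀ.
Eliminating c₀: 7·(row 1) − 36·(row 2) gives 776·c₁ = 7·(-699) − 36·(-90) = -1653, so c₁ = -1653/776.
Then c₀ = ((-90) − 36·(-1653/776))/7 = -369/194.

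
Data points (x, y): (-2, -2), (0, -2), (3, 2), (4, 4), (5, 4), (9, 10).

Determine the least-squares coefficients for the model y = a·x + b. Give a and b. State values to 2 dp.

Forming AᵀA = [[135, 19]; [19, 6]] and Aᵀy = [136, 16]ᵀ gives AᵀA·[a, b]ᵀ = Aᵀy.
Δ = 135·6 − 19² = 449.
a = (136·6 − 19·16)/449 = 512/449; b = (135·16 − 19·136)/449 = -424/449.

a = 1.14, b = -0.94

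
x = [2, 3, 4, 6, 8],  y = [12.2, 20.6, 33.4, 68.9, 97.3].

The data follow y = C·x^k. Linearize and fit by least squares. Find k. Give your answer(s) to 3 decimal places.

Taking logs, ln y = k·ln x + ln C, so regress ln y on ln x.
XᵀX = [[11.1437, 7.0493]; [7.0493, 5]], rhs = [27.0245, 17.8457]ᵀ  (here Σln x = 7.0493, Σ(ln x)² = 11.1437, Σln y = 17.8457, Σln x·ln y = 27.0245).
Solving (det = 6.0265): k = 1.54710, ln C = 1.38797.

k = 1.547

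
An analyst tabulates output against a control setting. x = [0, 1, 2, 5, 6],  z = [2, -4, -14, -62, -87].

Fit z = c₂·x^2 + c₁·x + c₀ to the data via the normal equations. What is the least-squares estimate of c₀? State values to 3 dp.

c₀ = 1.798

Sums needed: Σx^2·x^2 = 1938, Σx^2·x = 350, Σx^2 = 66, Σx·x = 66, Σx = 14, Σ1 = 5.
For Mᵀz: Σx^2·z = -4742, Σx·z = -864, Σz = -165.
Inverting the 3×3 Gram matrix, [c₂, c₁, c₀]ᵀ = [-2881/1624, -943/232, 365/203]ᵀ.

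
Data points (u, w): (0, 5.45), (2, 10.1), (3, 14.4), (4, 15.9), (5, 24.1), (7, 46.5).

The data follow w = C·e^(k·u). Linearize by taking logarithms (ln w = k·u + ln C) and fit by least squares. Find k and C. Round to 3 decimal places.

k = 0.300, C = 5.436

With ln wᵢ as the transformed response and uᵢ as the regressor:
Over the data: Σu = 21.0000, Σ(u)² = 103.0000, Σln w = 16.4634, Σu·ln w = 66.4793.
Normal system: [[103.0000, 21.0000]; [21.0000, 6]]·[k, ln C]ᵀ = [66.4793, 16.4634]ᵀ.
Solving (det = 177.0000): k = 0.30025, ln C = 1.69301, so C = exp(1.69301) = 5.43579.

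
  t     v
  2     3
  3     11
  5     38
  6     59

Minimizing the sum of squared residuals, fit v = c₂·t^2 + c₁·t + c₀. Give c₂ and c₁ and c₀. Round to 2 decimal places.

Entries of XᵀX: Σt^2·t^2 = 2018, Σt^2·t = 376, Σt^2 = 74, Σt·t = 74, Σt = 16, Σ1 = 4.
And Σt^2·v = 3185, Σt·v = 583, Σv = 111.
So XᵀX·[c₂, c₁, c₀]ᵀ = Xᵀv: [[2018, 376, 74]; [376, 74, 16]; [74, 16, 4]]·[c₂, c₁, c₀]ᵀ = [3185, 583, 111]ᵀ.
Inverting the 3×3 Gram matrix, [c₂, c₁, c₀]ᵀ = [13/6, -103/30, 7/5]ᵀ.

c₂ = 2.17, c₁ = -3.43, c₀ = 1.40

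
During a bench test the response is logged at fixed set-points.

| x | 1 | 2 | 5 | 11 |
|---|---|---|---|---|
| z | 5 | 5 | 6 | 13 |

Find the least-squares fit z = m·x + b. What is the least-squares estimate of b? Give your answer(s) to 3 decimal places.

b = 3.321

Entries of AᵀA: Σx·x = 151, Σx = 19, Σ1 = 4.
And Σx·z = 188, Σz = 29.
So AᵀA·[m, b]ᵀ = Aᵀz: [[151, 19]; [19, 4]]·[m, b]ᵀ = [188, 29]ᵀ.
Determinant 151·4 − 19² = 243.
m = (188·4 − 19·29)/243 = 67/81; b = (151·29 − 19·188)/243 = 269/81.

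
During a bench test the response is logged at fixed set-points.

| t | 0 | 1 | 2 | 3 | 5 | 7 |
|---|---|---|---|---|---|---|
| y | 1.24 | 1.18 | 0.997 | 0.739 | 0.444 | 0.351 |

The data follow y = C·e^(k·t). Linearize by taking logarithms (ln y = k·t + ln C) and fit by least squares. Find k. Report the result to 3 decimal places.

With ln yᵢ as the transformed response and tᵢ as the regressor:
Over the data: Σt = 18.0000, Σ(t)² = 88.0000, Σln y = -1.7837, Σt·ln y = -12.1363.
Normal system: [[88.0000, 18.0000]; [18.0000, 6]]·[k, ln C]ᵀ = [-12.1363, -1.7837]ᵀ.
Solving (det = 204.0000): k = -0.19956, ln C = 0.30140.

k = -0.200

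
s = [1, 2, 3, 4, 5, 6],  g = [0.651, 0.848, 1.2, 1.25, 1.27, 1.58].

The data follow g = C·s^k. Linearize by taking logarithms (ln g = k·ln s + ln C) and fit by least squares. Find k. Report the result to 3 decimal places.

k = 0.475

Linearized form: ln g = k·ln s + ln C. From the 6 transformed points,
Σln s = 6.5793, Σ(ln s)² = 9.4099, Σln g = 0.5078, Σln s·ln g = 1.5996.
Normal system: [[9.4099, 6.5793]; [6.5793, 6]]·[k, ln C]ᵀ = [1.5996, 0.5078]ᵀ.
Δ = 9.4099·6 − (6.5793)² = 13.1729; k = (1.5996·6 − 6.5793·0.5078)/13.1729 = 0.47499, ln C = (9.4099·0.5078 − 6.5793·1.5996)/13.1729 = -0.43621.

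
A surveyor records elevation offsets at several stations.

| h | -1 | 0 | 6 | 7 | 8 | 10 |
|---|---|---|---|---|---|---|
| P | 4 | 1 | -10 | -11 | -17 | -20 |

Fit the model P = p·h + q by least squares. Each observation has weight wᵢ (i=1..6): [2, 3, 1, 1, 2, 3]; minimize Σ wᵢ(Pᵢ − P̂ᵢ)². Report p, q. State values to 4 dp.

p = -2.1412, q = 1.5043

Entries of XᵀWX: Σwᵢ·h·h = 515, Σwᵢ·h = 57, Σwᵢ·1 = 12.
Moment sums: Σwᵢ·h·P = -1017, Σwᵢ·P = -104.
So XᵀWX·[p, q]ᵀ = XᵀWP: [[515, 57]; [57, 12]]·[p, q]ᵀ = [-1017, -104]ᵀ.
Determinant 515·12 − 57² = 2931.
p = ((-1017)·12 − 57·(-104))/2931 = -2092/977; q = (515·(-104) − 57·(-1017))/2931 = 4409/2931.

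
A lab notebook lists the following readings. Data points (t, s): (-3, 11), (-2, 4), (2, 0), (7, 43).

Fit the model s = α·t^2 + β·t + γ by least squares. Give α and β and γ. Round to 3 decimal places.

α = 1.080, β = -1.099, γ = -2.229

Normal-equation sums: Σt^2·t^2 = 2514, Σt^2·t = 316, Σt^2 = 66, Σt·t = 66, Σt = 4, Σ1 = 4.
And Σt^2·s = 2222, Σt·s = 260, Σs = 58.
Row-reducing yields α = 2793/2585, β = -568/517, γ = -5762/2585.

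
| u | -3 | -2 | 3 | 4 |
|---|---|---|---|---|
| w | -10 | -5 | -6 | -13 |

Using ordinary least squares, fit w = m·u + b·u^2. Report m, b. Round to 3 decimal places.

m = 0.585, b = -0.933

Sums needed: Σu·u = 38, Σu·u^2 = 56, Σu^2·u^2 = 434.
Right-hand side: Σu·w = -30, Σu^2·w = -372.
Δ = 38·434 − 56² = 13356.
m = ((-30)·434 − 56·(-372))/13356 = 31/53; b = (38·(-372) − 56·(-30))/13356 = -346/371.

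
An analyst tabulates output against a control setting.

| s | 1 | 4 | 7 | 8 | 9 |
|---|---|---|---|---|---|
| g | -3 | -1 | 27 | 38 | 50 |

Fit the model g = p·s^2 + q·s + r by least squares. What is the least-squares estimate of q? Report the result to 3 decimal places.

q = -3.762

Setting ∂/∂p … = 0 gives: 13315·p + 1649·q + 211·r = 7786;  1649·p + 211·q + 29·r = 936;  211·p + 29·q + 5·r = 111.
(Σs^2·s^2 = 13315, Σs^2·s = 1649, Σs^2 = 211, Σs·s = 211, Σs = 29, Σ1 = 5, Σs^2·g = 7786, Σs·g = 936, Σg = 111.)
Row-reducing yields p = 5321/4992, q = -18781/4992, r = -799/832.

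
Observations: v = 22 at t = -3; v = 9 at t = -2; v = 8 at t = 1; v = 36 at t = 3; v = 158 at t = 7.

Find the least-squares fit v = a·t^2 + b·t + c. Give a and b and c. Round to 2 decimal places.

Compute the Gram sums: Σt^2·t^2 = 2580, Σt^2·t = 336, Σt^2 = 72, Σt·t = 72, Σt = 6, Σ1 = 5.
And Σt^2·v = 8308, Σt·v = 1138, Σv = 233.
XᵀX·[a, b, c]ᵀ = Xᵀv becomes [[2580, 336, 72]; [336, 72, 6]; [72, 6, 5]]·[a, b, c]ᵀ = [8308, 1138, 233]ᵀ.
Solving the 3×3 system (Gaussian elimination) gives a = 11113/3927, b = 9215/3927, c = 361/119.

a = 2.83, b = 2.35, c = 3.03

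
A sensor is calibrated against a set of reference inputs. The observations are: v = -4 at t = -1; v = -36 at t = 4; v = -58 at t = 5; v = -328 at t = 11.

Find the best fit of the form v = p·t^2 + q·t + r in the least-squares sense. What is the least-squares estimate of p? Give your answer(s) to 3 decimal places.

p = -2.973

Forming AᵀA = [[15523, 1519, 163]; [1519, 163, 19]; [163, 19, 4]] and Aᵀv = [-41718, -4038, -426]ᵀ gives AᵀA·[p, q, r]ᵀ = Aᵀv.
Inverting the 3×3 Gram matrix, [p, q, r]ᵀ = [-5033/1693, 4643/1693, 2736/1693]ᵀ.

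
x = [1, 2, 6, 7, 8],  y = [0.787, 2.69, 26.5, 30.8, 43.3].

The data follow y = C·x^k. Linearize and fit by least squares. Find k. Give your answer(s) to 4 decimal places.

k = 1.9401

Let Y = ln y. Fitting Y = k·ln x + ln C by least squares:
Σln x = 6.5103, Σ(ln x)² = 11.8015, Σln y = 11.2228, Σln x·ln y = 21.0630.
Equations: 11.8015·k + 6.5103·ln C = 21.0630;  6.5103·k + 5·ln C = 11.2228.
Slope k = (n·Σln x·ln y − Σln x·Σln y)/(n·Σ(ln x)² − (Σln x)²) = (5·21.0630 − 6.5103·11.2228)/16.6240 = 1.94007; ln C = (Σln y − k·Σln x)/n = -0.28150.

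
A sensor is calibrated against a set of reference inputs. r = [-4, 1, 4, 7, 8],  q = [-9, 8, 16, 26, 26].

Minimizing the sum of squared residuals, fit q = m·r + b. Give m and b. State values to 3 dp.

m = 2.992, b = 3.827

Entries of AᵀA: Σr·r = 146, Σr = 16, Σ1 = 5.
And Σr·q = 498, Σq = 67.
Normal equations: [[146, 16]; [16, 5]]·[m, b]ᵀ = [498, 67]ᵀ.
Eliminating b: 5·(row 1) − 16·(row 2) gives 474·m = 5·498 − 16·67 = 1418, so m = 709/237.
Then b = (67 − 16·(709/237))/5 = 907/237.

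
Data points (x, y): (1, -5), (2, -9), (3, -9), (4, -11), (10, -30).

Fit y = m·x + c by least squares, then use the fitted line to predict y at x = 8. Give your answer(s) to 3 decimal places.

Entries of AᵀA: Σx·x = 130, Σx = 20, Σ1 = 5.
Moment sums: Σx·y = -394, Σy = -64.
Eliminating c: 5·(row 1) − 20·(row 2) gives 250·m = 5·(-394) − 20·(-64) = -690, so m = -69/25.
Then c = ((-64) − 20·(-69/25))/5 = -44/25.
At x = 8: ŷ = (-69/25)·(8) + (-44/25)·(1) = -596/25.

ŷ = -23.840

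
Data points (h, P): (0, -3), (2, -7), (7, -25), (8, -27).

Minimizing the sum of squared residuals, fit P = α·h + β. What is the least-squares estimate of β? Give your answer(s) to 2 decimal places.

β = -2.06

Entries of AᵀA: Σh·h = 117, Σh = 17, Σ1 = 4.
And Σh·P = -405, ΣP = -62.
AᵀA·[α, β]ᵀ = AᵀP becomes [[117, 17]; [17, 4]]·[α, β]ᵀ = [-405, -62]ᵀ.
Determinant 117·4 − 17² = 179.
α = ((-405)·4 − 17·(-62))/179 = -566/179; β = (117·(-62) − 17·(-405))/179 = -369/179.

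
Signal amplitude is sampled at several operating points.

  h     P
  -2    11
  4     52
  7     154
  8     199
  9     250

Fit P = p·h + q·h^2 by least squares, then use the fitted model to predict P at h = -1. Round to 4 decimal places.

Compute the Gram sums: Σh·h = 214, Σh·h^2 = 1640, Σh^2·h^2 = 13330.
Right-hand side: Σh·P = 5106, Σh^2·P = 41408.
AᵀA·[p, q]ᵀ = AᵀP becomes [[214, 1640]; [1640, 13330]]·[p, q]ᵀ = [5106, 41408]ᵀ.
Determinant 214·13330 − 1640² = 163020.
p = (5106·13330 − 1640·41408)/163020 = 7693/8151; q = (214·41408 − 1640·5106)/163020 = 121868/40755.
At h = -1: P̂ = (7693/8151)·(-1) + (121868/40755)·(1) = 27801/13585.

P̂ = 2.0464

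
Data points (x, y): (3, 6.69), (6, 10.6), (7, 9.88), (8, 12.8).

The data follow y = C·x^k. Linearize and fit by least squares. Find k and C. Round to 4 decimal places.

Let Y = ln y. Fitting Y = k·ln x + ln C by least squares:
Σln x = 6.9157, Σ(ln x)² = 12.5280, Σln y = 9.1014, Σln x·ln y = 16.0767.
Normal system: [[12.5280, 6.9157]; [6.9157, 4]]·[k, ln C]ᵀ = [16.0767, 9.1014]ᵀ.
Solving (det = 2.2847): k = 0.59689, ln C = 1.24337, so C = exp(1.24337) = 3.46727.

k = 0.5969, C = 3.4673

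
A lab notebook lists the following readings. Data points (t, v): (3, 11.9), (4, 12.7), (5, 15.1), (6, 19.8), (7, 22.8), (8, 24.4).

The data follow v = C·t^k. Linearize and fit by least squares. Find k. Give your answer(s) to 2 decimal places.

Let Y = ln v. Fitting Y = k·ln t + ln C by least squares:
Sums: Σln t = 9.9115, Σ(ln t)² = 17.0401, Σln v = 17.0399, Σln t·ln v = 28.6903.
Normal system: [[17.0401, 9.9115]; [9.9115, 6]]·[k, ln C]ᵀ = [28.6903, 17.0399]ᵀ.
Slope k = (n·Σln t·ln v − Σln t·Σln v)/(n·Σ(ln t)² − (Σln t)²) = (6·28.6903 − 9.9115·17.0399)/4.0036 = 0.81220; ln C = (Σln v − k·Σln t)/n = 1.49829.

k = 0.81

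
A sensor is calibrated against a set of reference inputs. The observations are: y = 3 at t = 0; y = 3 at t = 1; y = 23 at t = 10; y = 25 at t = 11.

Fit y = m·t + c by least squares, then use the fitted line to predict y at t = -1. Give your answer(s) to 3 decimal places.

ŷ = -0.079

AᵀA·[m, c]ᵀ = Aᵀy reads: 222·m + 22·c = 508;  22·m + 4·c = 54.
Eliminating c: 4·(row 1) − 22·(row 2) gives 404·m = 4·508 − 22·54 = 844, so m = 211/101.
Then c = (54 − 22·(211/101))/4 = 203/101.
At t = -1: ŷ = (211/101)·(-1) + (203/101)·(1) = -8/101.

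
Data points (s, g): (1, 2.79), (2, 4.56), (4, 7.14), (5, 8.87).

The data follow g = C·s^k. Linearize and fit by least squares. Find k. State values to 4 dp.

k = 0.7031

Taking logs, ln g = k·ln s + ln C, so regress ln g on ln s.
XᵀX = [[4.9926, 3.6889]; [3.6889, 4]], rhs = [7.2897, 6.6918]ᵀ  (here Σln s = 3.6889, Σ(ln s)² = 4.9926, Σln g = 6.6918, Σln s·ln g = 7.2897).
Δ = 4.9926·4 − (3.6889)² = 6.3624; k = (7.2897·4 − 3.6889·6.6918)/6.3624 = 0.70313, ln C = (4.9926·6.6918 − 3.6889·7.2897)/6.3624 = 1.02450.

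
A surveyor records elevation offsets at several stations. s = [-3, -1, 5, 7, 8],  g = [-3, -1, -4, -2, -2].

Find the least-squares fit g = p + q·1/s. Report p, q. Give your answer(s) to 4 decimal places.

Compute the Gram sums: Σ1 = 5, Σ1/s = -727/840, Σ1/s·1/s = 837649/705600.
Moment sums: Σg = -12, Σ1/s·g = 93/140.
So AᵀA·[p, q]ᵀ = Aᵀg: [[5, -727/840]; [-727/840, 837649/705600]]·[p, q]ᵀ = [-12, 93/140]ᵀ.
det = 5·(837649/705600) − (-727/840)² = 914929/176400.
p = ((-12)·(837649/705600) − (-727/840)·(93/140))/(914929/176400) = -4823061/1829858; q = (5·(93/140) − (-727/840)·(-12))/(914929/176400) = -1246140/914929.

p = -2.6358, q = -1.3620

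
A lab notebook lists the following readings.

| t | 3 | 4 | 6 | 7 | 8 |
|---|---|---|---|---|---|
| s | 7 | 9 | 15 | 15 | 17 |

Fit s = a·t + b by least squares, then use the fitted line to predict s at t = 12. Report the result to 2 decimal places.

From the data, Σt·t = 174, Σt = 28, Σ1 = 5.
Right-hand side: Σt·s = 388, Σs = 63.
MᵀM·[a, b]ᵀ = Mᵀs becomes [[174, 28]; [28, 5]]·[a, b]ᵀ = [388, 63]ᵀ.
Eliminating b: 5·(row 1) − 28·(row 2) gives 86·a = 5·388 − 28·63 = 176, so a = 88/43.
Then b = (63 − 28·(88/43))/5 = 49/43.
At t = 12: ŝ = (88/43)·(12) + (49/43)·(1) = 1105/43.

ŝ = 25.70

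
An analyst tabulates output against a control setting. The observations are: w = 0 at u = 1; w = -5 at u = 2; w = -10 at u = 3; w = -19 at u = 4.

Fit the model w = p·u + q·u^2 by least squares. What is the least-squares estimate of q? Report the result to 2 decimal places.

q = -1.32

Normal-equation sums: Σu·u = 30, Σu·u^2 = 100, Σu^2·u^2 = 354.
And Σu·w = -116, Σu^2·w = -414.
AᵀA·[p, q]ᵀ = Aᵀw becomes [[30, 100]; [100, 354]]·[p, q]ᵀ = [-116, -414]ᵀ.
Δ = 30·354 − 100² = 620.
p = ((-116)·354 − 100·(-414))/620 = 84/155; q = (30·(-414) − 100·(-116))/620 = -41/31.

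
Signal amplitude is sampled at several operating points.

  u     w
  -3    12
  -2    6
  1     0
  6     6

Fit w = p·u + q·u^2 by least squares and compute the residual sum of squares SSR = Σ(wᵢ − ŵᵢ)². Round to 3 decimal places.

SSR = 3.402

MᵀM·[p, q]ᵀ = Mᵀw reads: 50·p + 182·q = -12;  182·p + 1394·q = 348.
Δ = 50·1394 − 182² = 36576.
p = ((-12)·1394 − 182·348)/36576 = -278/127; q = (50·348 − 182·(-12))/36576 = 68/127.
Residuals: 78/127, -66/127, 210/127, -18/127; SSR = 432/127.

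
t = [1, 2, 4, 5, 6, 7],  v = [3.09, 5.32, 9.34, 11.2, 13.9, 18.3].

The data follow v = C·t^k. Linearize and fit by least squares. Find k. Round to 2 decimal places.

Linearized form: ln v = k·ln t + ln C. From the 6 transformed points,
Over the data: Σln t = 7.4265, Σ(ln t)² = 11.9895, Σln v = 12.9887, Σln t·ln v = 18.5165.
Normal system: [[11.9895, 7.4265]; [7.4265, 6]]·[k, ln C]ᵀ = [18.5165, 12.9887]ᵀ.
Solving (det = 16.7835): k = 0.87218, ln C = 1.08523.

k = 0.87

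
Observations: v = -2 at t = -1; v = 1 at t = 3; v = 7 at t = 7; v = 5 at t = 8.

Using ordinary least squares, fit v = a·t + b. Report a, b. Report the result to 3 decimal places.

Normal-equation sums: Σt·t = 123, Σt = 17, Σ1 = 4.
Right-hand side: Σt·v = 94, Σv = 11.
So AᵀA·[a, b]ᵀ = Aᵀv: [[123, 17]; [17, 4]]·[a, b]ᵀ = [94, 11]ᵀ.
Eliminating b: 4·(row 1) − 17·(row 2) gives 203·a = 4·94 − 17·11 = 189, so a = 27/29.
Then b = (11 − 17·(27/29))/4 = -35/29.

a = 0.931, b = -1.207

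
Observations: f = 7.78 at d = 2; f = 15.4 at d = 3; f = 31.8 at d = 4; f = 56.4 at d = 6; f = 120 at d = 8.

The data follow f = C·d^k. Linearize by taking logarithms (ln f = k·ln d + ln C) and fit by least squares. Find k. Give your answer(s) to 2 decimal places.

With ln fᵢ as the transformed response and ln dᵢ as the regressor:
XᵀX = [[11.1437, 7.0493]; [7.0493, 5]], rhs = [26.4024, 17.0654]ᵀ  (here Σln d = 7.0493, Σ(ln d)² = 11.1437, Σln f = 17.0654, Σln d·ln f = 26.4024).
Solving (det = 6.0265): k = 1.94376, ln C = 0.67266.

k = 1.94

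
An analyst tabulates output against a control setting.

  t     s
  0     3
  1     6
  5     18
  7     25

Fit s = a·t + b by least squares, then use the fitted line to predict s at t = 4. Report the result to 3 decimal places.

ŝ = 15.336

Setting ∂/∂a … = 0 gives: 75·a + 13·b = 271;  13·a + 4·b = 52.
(Σt·t = 75, Σt = 13, Σ1 = 4, Σt·s = 271, Σs = 52.)
Determinant 75·4 − 13² = 131.
a = (271·4 − 13·52)/131 = 408/131; b = (75·52 − 13·271)/131 = 377/131.
At t = 4: ŝ = (408/131)·(4) + (377/131)·(1) = 2009/131.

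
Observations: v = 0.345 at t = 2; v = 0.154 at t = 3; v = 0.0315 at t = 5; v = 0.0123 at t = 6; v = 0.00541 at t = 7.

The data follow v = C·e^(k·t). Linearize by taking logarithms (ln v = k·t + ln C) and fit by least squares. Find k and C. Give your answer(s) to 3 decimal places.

k = -0.832, C = 1.867

Taking logs, ln v = k·t + ln C, so regress ln v on t.
Sums: Σt = 23.0000, Σ(t)² = 123.0000, Σln v = -16.0104, Σt·ln v = -87.9551.
Normal system: [[123.0000, 23.0000]; [23.0000, 5]]·[k, ln C]ᵀ = [-87.9551, -16.0104]ᵀ.
Solving (det = 86.0000): k = -0.83181, ln C = 0.62423, so C = exp(0.62423) = 1.86681.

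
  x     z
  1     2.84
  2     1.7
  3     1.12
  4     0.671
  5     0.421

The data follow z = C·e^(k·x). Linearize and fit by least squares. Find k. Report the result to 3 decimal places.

With ln zᵢ as the transformed response and xᵢ as the regressor:
Σx = 15.0000, Σ(x)² = 55.0000, Σln z = 0.4237, Σx·ln z = -3.4765.
Equations: 55.0000·k + 15.0000·ln C = -3.4765;  15.0000·k + 5·ln C = 0.4237.
Δ = 55.0000·5 − (15.0000)² = 50.0000; k = (-3.4765·5 − 15.0000·0.4237)/50.0000 = -0.47475, ln C = (55.0000·0.4237 − 15.0000·-3.4765)/50.0000 = 1.50897.

k = -0.475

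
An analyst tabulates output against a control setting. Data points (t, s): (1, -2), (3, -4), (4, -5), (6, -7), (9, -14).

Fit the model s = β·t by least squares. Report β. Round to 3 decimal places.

With design matrix M, MᵀM = [[143]] and Mᵀs = [-202]ᵀ.
β = (-202)/143 = -1.41259.

β = -1.413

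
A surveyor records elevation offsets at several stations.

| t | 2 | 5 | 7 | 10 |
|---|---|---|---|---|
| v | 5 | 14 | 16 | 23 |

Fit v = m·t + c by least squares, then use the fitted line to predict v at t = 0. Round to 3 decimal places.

v̂ = 1.441

Setting ∂/∂m … = 0 gives: 178·m + 24·c = 422;  24·m + 4·c = 58.
Eliminating c: 4·(row 1) − 24·(row 2) gives 136·m = 4·422 − 24·58 = 296, so m = 37/17.
Then c = (58 − 24·(37/17))/4 = 49/34.
At t = 0: v̂ = (37/17)·(0) + (49/34)·(1) = 49/34.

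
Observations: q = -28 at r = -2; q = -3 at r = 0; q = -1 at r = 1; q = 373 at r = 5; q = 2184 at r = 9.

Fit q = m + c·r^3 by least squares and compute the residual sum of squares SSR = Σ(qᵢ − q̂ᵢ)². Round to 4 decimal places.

AᵀA·[m, c]ᵀ = Aᵀq reads: 5·m + 847·c = 2525;  847·m + 547131·c = 1638984.
Eliminating c: 547131·(row 1) − 847·(row 2) gives 2018246·m = 547131·2525 − 847·1638984 = -6713673, so m = -6713673/2018246.
Then c = (1638984 − 847·(-6713673/2018246))/547131 = 6056245/2018246.
Residuals: -1347255/2018246, 658935/2018246, -680409/1009123, 1244403/1009123, -219834/1009123; SSR = 5196879/2018246.

SSR = 2.5749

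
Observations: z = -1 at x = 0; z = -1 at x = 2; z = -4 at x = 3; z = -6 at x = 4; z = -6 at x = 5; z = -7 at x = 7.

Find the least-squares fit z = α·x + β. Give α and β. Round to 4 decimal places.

Sums needed: Σx·x = 103, Σx = 21, Σ1 = 6.
Right-hand side: Σx·z = -117, Σz = -25.
Normal equations: [[103, 21]; [21, 6]]·[α, β]ᵀ = [-117, -25]ᵀ.
det = 103·6 − 21² = 177.
α = ((-117)·6 − 21·(-25))/177 = -1; β = (103·(-25) − 21·(-117))/177 = -2/3.

α = -1.0000, β = -0.6667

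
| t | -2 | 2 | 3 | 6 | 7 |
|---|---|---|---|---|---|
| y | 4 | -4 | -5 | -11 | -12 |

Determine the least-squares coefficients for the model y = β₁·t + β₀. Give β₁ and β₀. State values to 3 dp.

β₁ = -1.799, β₀ = 0.157

Normal-equation sums: Σt·t = 102, Σt = 16, Σ1 = 5.
For Aᵀy: Σt·y = -181, Σy = -28.
So AᵀA·[β₁, β₀]ᵀ = Aᵀy: [[102, 16]; [16, 5]]·[β₁, β₀]ᵀ = [-181, -28]ᵀ.
Δ = 102·5 − 16² = 254.
β₁ = ((-181)·5 − 16·(-28))/254 = -457/254; β₀ = (102·(-28) − 16·(-181))/254 = 20/127.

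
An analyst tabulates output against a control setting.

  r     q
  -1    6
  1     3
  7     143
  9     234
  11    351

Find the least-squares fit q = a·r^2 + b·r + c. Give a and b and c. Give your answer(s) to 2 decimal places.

a = 2.94, b = -0.55, c = 1.80

Forming AᵀA = [[23605, 2403, 253]; [2403, 253, 27]; [253, 27, 5]] and Aᵀq = [68441, 6965, 737]ᵀ gives AᵀA·[a, b, c]ᵀ = Aᵀq.
Inverting the 3×3 Gram matrix, [a, b, c]ᵀ = [9535/3248, -443/812, 5853/3248]ᵀ.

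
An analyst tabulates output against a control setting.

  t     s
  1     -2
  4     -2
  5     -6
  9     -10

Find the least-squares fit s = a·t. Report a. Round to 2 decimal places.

a = -1.06

The normal system AᵀA·[a]ᵀ = Aᵀs is [[123]]·[a]ᵀ = [-130]ᵀ.
a = (-130)/123 = -1.05691.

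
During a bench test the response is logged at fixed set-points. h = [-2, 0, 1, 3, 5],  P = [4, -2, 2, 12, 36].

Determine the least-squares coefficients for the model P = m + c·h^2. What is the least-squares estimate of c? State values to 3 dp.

c = 1.481

Entries of MᵀM: Σ1 = 5, Σh^2 = 39, Σh^2·h^2 = 723.
Moment sums: ΣP = 52, Σh^2·P = 1026.
Δ = 5·723 − 39² = 2094.
m = (52·723 − 39·1026)/2094 = -403/349; c = (5·1026 − 39·52)/2094 = 517/349.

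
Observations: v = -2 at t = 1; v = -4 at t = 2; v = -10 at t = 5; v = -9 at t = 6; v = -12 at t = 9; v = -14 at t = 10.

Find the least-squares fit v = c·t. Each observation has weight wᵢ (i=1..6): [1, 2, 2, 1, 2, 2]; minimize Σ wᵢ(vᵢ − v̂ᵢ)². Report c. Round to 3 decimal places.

c = -1.462

Setting ∂/∂c … = 0 gives: 457·c = -668.
c = (-668)/457 = -1.46171.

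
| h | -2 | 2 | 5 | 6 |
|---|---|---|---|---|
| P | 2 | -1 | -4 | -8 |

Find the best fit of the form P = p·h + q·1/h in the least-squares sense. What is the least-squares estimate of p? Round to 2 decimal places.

p = -1.19

The normal equations are: 69·p + 4·q = -74;  4·p + (511/900)·q = -109/30.
det = 69·(511/900) − 4² = 6953/300.
p = ((-74)·(511/900) − 4·(-109/30))/(6953/300) = -24734/20859; q = (69·(-109/30) − 4·(-74))/(6953/300) = 13590/6953.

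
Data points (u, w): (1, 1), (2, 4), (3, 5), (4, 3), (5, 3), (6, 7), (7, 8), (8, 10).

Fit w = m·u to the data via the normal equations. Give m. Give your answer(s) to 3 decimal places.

The normal system AᵀA·[m]ᵀ = Aᵀw is [[204]]·[m]ᵀ = [229]ᵀ.
m = 229/204 = 1.12255.

m = 1.123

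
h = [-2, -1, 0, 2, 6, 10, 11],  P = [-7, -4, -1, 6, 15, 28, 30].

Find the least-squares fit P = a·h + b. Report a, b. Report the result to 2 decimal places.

Normal-equation sums: Σh·h = 266, Σh = 26, Σ1 = 7.
And Σh·P = 730, ΣP = 67.
So XᵀX·[a, b]ᵀ = XᵀP: [[266, 26]; [26, 7]]·[a, b]ᵀ = [730, 67]ᵀ.
det = 266·7 − 26² = 1186.
a = (730·7 − 26·67)/1186 = 1684/593; b = (266·67 − 26·730)/1186 = -579/593.

a = 2.84, b = -0.98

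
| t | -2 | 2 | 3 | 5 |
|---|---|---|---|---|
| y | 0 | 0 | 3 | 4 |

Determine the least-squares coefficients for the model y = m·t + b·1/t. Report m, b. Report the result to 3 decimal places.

The normal system XᵀX·[m, b]ᵀ = Xᵀy is [[42, 4]; [4, 293/450]]·[m, b]ᵀ = [29, 9/5]ᵀ.
Determinant 42·(293/450) − 4² = 851/75.
m = (29·(293/450) − 4·(9/5))/(851/75) = 5257/5106; b = (42·(9/5) − 4·29)/(851/75) = -3030/851.

m = 1.030, b = -3.561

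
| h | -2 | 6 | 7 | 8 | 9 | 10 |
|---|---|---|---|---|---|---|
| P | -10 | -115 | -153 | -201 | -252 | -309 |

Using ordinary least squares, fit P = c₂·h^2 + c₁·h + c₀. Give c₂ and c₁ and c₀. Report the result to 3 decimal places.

Setting ∂/∂c₂ … = 0 gives: 24370·c₂ + 2792·c₁ + 334·c₀ = -75853;  2792·c₂ + 334·c₁ + 38·c₀ = -8707;  334·c₂ + 38·c₁ + 6·c₀ = -1040.
Row-reducing yields c₂ = -10349/3486, c₁ = -20821/17430, c₀ = -211/415.

c₂ = -2.969, c₁ = -1.195, c₀ = -0.508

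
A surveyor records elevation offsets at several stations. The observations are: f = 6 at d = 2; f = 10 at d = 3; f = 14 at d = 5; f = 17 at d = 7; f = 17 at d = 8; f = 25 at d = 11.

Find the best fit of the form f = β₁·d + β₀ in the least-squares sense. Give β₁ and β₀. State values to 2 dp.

β₁ = 1.93, β₀ = 3.26

With design matrix M, MᵀM = [[272, 36]; [36, 6]] and Mᵀf = [642, 89]ᵀ.
Δ = 272·6 − 36² = 336.
β₁ = (642·6 − 36·89)/336 = 27/14; β₀ = (272·89 − 36·642)/336 = 137/42.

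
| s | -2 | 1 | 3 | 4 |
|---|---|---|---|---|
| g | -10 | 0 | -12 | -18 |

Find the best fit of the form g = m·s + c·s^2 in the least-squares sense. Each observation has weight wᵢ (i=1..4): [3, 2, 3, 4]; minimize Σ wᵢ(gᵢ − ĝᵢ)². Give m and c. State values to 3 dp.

m = 1.542, c = -1.581

Normal-equation sums: Σwᵢ·s·s = 105, Σwᵢ·s·s^2 = 315, Σwᵢ·s^2·s^2 = 1317.
Right-hand side: Σwᵢ·s·g = -336, Σwᵢ·s^2·g = -1596.
So MᵀWM·[m, c]ᵀ = MᵀWg: [[105, 315]; [315, 1317]]·[m, c]ᵀ = [-336, -1596]ᵀ.
Eliminating c: 1317·(row 1) − 315·(row 2) gives 39060·m = 1317·(-336) − 315·(-1596) = 60228, so m = 239/155.
Then c = ((-1596) − 315·(239/155))/1317 = -49/31.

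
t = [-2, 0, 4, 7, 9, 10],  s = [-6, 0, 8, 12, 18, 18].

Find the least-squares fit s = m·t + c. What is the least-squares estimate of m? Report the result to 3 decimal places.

m = 1.983

The normal system MᵀM·[m, c]ᵀ = Mᵀs is [[250, 28]; [28, 6]]·[m, c]ᵀ = [470, 50]ᵀ.
Δ = 250·6 − 28² = 716.
m = (470·6 − 28·50)/716 = 355/179; c = (250·50 − 28·470)/716 = -165/179.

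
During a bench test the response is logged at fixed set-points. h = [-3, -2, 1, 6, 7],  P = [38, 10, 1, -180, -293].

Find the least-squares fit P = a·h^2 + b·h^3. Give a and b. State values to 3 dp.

Forming MᵀM = [[3795, 24309]; [24309, 165099]] and MᵀP = [-20454, -140484]ᵀ gives MᵀM·[a, b]ᵀ = MᵀP.
Eliminating b: 165099·(row 1) − 24309·(row 2) gives 35623224·a = 165099·(-20454) − 24309·(-140484) = 38090610, so a = 2116145/1979068.
Then b = ((-140484) − 24309·(2116145/1979068))/165099 = -1995583/1979068.

a = 1.069, b = -1.008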